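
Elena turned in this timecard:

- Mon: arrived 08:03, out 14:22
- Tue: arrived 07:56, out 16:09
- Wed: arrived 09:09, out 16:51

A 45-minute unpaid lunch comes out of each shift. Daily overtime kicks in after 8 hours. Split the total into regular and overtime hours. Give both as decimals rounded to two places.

Regular 19.98 hours, overtime 0.00 hours

Mon: 08:03–14:22 = 6 h 19 min; less 45 min break → 5 h 34 min
Tue: 07:56–16:09 = 8 h 13 min; less 45 min break → 7 h 28 min
Wed: 09:09–16:51 = 7 h 42 min; less 45 min break → 6 h 57 min
Mon reg 5 h 34 min / OT 0 h 0 min; Tue reg 7 h 28 min / OT 0 h 0 min; Wed reg 6 h 57 min / OT 0 h 0 min.
Totals: regular 19 h 59 min, overtime 0 h 0 min.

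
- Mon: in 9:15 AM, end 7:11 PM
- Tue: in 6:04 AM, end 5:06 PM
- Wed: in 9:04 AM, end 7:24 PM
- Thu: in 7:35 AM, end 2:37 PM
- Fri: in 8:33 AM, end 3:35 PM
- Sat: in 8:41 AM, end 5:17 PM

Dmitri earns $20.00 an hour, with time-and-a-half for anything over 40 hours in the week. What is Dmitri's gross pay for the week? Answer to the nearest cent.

Mon: 9:15 AM–7:11 PM = 9 h 56 min
Tue: 6:04 AM–5:06 PM = 11 h 2 min
Wed: 9:04 AM–7:24 PM = 10 h 20 min
Thu: 7:35 AM–2:37 PM = 7 h 2 min
Fri: 8:33 AM–3:35 PM = 7 h 2 min
Sat: 8:41 AM–5:17 PM = 8 h 36 min
Total worked: 53 h 58 min = 3238 min.
Regular 40 h 0 min = 2400 min at $20.00/h; overtime 13 h 58 min = 838 min at $30.00/h.
Pay = (2400 × $20.00 + 838 × $30.00) ÷ 60 = $1219.00.

$1219.00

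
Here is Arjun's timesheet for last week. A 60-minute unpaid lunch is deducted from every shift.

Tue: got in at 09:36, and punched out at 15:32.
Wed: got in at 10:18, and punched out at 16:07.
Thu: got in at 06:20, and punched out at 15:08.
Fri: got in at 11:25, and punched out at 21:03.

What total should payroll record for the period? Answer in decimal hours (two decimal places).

Tue: 09:36–15:32 = 5 h 56 min; less 60 min break → 4 h 56 min
Wed: 10:18–16:07 = 5 h 49 min; less 60 min break → 4 h 49 min
Thu: 06:20–15:08 = 8 h 48 min; less 60 min break → 7 h 48 min
Fri: 11:25–21:03 = 9 h 38 min; less 60 min break → 8 h 38 min
Total: 4 h 56 min + 4 h 49 min + 7 h 48 min + 8 h 38 min = 26 h 11 min.

26.18 hours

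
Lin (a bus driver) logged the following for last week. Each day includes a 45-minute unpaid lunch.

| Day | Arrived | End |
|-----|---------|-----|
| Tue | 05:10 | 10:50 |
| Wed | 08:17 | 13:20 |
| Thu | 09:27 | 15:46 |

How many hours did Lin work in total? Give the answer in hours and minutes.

Tue: 05:10–10:50 = 5 h 40 min; less 45 min break → 4 h 55 min
Wed: 08:17–13:20 = 5 h 3 min; less 45 min break → 4 h 18 min
Thu: 09:27–15:46 = 6 h 19 min; less 45 min break → 5 h 34 min
Total: 4 h 55 min + 4 h 18 min + 5 h 34 min = 14 h 47 min.

14 h 47 min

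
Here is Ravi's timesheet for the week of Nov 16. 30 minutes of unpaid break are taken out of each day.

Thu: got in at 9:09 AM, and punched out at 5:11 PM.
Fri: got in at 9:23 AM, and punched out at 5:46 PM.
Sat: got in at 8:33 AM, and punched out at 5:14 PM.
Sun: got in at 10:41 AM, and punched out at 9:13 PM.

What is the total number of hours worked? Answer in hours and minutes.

Thu: 9:09 AM–5:11 PM = 8 h 2 min; less 30 min break → 7 h 32 min
Fri: 9:23 AM–5:46 PM = 8 h 23 min; less 30 min break → 7 h 53 min
Sat: 8:33 AM–5:14 PM = 8 h 41 min; less 30 min break → 8 h 11 min
Sun: 10:41 AM–9:13 PM = 10 h 32 min; less 30 min break → 10 h 2 min
Total: 7 h 32 min + 7 h 53 min + 8 h 11 min + 10 h 2 min = 33 h 38 min.

33 h 38 min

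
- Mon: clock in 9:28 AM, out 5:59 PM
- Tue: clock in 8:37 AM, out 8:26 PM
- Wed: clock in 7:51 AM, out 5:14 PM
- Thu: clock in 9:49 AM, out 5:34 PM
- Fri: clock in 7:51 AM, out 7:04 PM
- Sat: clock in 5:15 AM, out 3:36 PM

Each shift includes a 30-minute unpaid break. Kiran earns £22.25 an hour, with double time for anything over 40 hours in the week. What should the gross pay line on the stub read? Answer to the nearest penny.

£1603.48

Mon: 9:28 AM–5:59 PM = 8 h 31 min; less 30 min break → 8 h 1 min
Tue: 8:37 AM–8:26 PM = 11 h 49 min; less 30 min break → 11 h 19 min
Wed: 7:51 AM–5:14 PM = 9 h 23 min; less 30 min break → 8 h 53 min
Thu: 9:49 AM–5:34 PM = 7 h 45 min; less 30 min break → 7 h 15 min
Fri: 7:51 AM–7:04 PM = 11 h 13 min; less 30 min break → 10 h 43 min
Sat: 5:15 AM–3:36 PM = 10 h 21 min; less 30 min break → 9 h 51 min
Total worked: 56 h 2 min = 3362 min.
Regular 40 h 0 min = 2400 min at £22.25/h; overtime 16 h 2 min = 962 min at £44.50/h.
Pay = (2400 × £22.25 + 962 × £44.50) ÷ 60 = £1603.48.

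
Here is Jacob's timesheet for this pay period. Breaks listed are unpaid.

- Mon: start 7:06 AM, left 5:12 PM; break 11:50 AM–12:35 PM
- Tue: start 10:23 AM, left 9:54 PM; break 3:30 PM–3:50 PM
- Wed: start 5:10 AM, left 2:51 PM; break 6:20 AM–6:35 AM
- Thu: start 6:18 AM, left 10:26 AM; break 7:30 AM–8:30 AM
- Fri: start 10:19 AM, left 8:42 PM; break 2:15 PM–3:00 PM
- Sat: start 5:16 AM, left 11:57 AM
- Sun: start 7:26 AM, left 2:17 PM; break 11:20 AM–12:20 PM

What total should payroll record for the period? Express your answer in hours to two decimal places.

Mon: 7:06 AM–5:12 PM = 10 h 6 min; less 45 min break → 9 h 21 min
Tue: 10:23 AM–9:54 PM = 11 h 31 min; less 20 min break → 11 h 11 min
Wed: 5:10 AM–2:51 PM = 9 h 41 min; less 15 min break → 9 h 26 min
Thu: 6:18 AM–10:26 AM = 4 h 8 min; less 60 min break → 3 h 8 min
Fri: 10:19 AM–8:42 PM = 10 h 23 min; less 45 min break → 9 h 38 min
Sat: 5:16 AM–11:57 AM = 6 h 41 min
Sun: 7:26 AM–2:17 PM = 6 h 51 min; less 60 min break → 5 h 51 min
Total: 9 h 21 min + 11 h 11 min + 9 h 26 min + 3 h 8 min + 9 h 38 min + 6 h 41 min + 5 h 51 min = 55 h 16 min.

55.27 hours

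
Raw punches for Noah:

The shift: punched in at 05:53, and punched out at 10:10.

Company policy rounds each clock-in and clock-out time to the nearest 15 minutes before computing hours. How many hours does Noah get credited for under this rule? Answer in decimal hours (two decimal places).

4.25 hours

The shift: in 05:53→06:00, out 10:10→10:15; 4 h 15 min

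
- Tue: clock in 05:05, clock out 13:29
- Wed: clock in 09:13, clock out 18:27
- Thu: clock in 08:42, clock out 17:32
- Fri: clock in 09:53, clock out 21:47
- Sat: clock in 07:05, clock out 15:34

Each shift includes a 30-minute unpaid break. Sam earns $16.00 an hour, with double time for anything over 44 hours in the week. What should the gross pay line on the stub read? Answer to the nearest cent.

Tue: 05:05–13:29 = 8 h 24 min; less 30 min break → 7 h 54 min
Wed: 09:13–18:27 = 9 h 14 min; less 30 min break → 8 h 44 min
Thu: 08:42–17:32 = 8 h 50 min; less 30 min break → 8 h 20 min
Fri: 09:53–21:47 = 11 h 54 min; less 30 min break → 11 h 24 min
Sat: 07:05–15:34 = 8 h 29 min; less 30 min break → 7 h 59 min
Total worked: 44 h 21 min = 2661 min.
Regular 44 h 0 min = 2640 min at $16.00/h; overtime 0 h 21 min = 21 min at $32.00/h.
Pay = (2640 × $16.00 + 21 × $32.00) ÷ 60 = $715.20.

$715.20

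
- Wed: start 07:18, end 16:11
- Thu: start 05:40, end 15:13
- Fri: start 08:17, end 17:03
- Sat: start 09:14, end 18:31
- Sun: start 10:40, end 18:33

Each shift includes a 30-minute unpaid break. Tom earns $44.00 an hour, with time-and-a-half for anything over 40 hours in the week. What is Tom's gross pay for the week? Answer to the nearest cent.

Wed: 07:18–16:11 = 8 h 53 min; less 30 min break → 8 h 23 min
Thu: 05:40–15:13 = 9 h 33 min; less 30 min break → 9 h 3 min
Fri: 08:17–17:03 = 8 h 46 min; less 30 min break → 8 h 16 min
Sat: 09:14–18:31 = 9 h 17 min; less 30 min break → 8 h 47 min
Sun: 10:40–18:33 = 7 h 53 min; less 30 min break → 7 h 23 min
Total worked: 41 h 52 min = 2512 min.
Regular 40 h 0 min = 2400 min at $44.00/h; overtime 1 h 52 min = 112 min at $66.00/h.
Pay = (2400 × $44.00 + 112 × $66.00) ÷ 60 = $1883.20.

$1883.20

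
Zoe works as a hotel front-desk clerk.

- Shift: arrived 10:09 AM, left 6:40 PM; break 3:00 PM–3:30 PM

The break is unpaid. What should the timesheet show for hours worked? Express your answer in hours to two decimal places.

8.02 hours

Shift: 10:09 AM–6:40 PM = 8 h 31 min; less 30 min break → 8 h 1 min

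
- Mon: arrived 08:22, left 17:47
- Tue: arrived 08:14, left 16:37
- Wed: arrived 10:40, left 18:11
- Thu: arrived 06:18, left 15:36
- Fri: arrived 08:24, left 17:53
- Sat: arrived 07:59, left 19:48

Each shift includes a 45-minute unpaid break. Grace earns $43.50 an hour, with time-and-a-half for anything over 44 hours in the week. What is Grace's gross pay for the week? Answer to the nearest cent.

Mon: 08:22–17:47 = 9 h 25 min; less 45 min break → 8 h 40 min
Tue: 08:14–16:37 = 8 h 23 min; less 45 min break → 7 h 38 min
Wed: 10:40–18:11 = 7 h 31 min; less 45 min break → 6 h 46 min
Thu: 06:18–15:36 = 9 h 18 min; less 45 min break → 8 h 33 min
Fri: 08:24–17:53 = 9 h 29 min; less 45 min break → 8 h 44 min
Sat: 07:59–19:48 = 11 h 49 min; less 45 min break → 11 h 4 min
Total worked: 51 h 25 min = 3085 min.
Regular 44 h 0 min = 2640 min at $43.50/h; overtime 7 h 25 min = 445 min at $65.25/h.
Pay = (2640 × $43.50 + 445 × $65.25) ÷ 60 = $2397.94.

$2397.94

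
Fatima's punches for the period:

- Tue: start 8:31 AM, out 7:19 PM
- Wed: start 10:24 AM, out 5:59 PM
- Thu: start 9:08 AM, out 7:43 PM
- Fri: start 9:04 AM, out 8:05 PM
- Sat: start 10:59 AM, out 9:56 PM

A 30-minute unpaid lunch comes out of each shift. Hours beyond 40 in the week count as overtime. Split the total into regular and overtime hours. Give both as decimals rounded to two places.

Regular 40.00 hours, overtime 8.43 hours

Tue: 8:31 AM–7:19 PM = 10 h 48 min; less 30 min break → 10 h 18 min
Wed: 10:24 AM–5:59 PM = 7 h 35 min; less 30 min break → 7 h 5 min
Thu: 9:08 AM–7:43 PM = 10 h 35 min; less 30 min break → 10 h 5 min
Fri: 9:04 AM–8:05 PM = 11 h 1 min; less 30 min break → 10 h 31 min
Sat: 10:59 AM–9:56 PM = 10 h 57 min; less 30 min break → 10 h 27 min
Total worked: 48 h 26 min = 48.43 h.
Threshold 40 h → overtime 8 h 26 min, regular 40 h 0 min.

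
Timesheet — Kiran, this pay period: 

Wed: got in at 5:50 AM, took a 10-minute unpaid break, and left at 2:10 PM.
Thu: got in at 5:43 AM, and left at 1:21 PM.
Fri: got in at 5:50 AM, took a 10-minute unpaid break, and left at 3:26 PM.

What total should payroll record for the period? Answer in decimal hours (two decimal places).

25.23 hours

Wed: 5:50 AM–2:10 PM = 8 h 20 min; less 10 min break → 8 h 10 min
Thu: 5:43 AM–1:21 PM = 7 h 38 min
Fri: 5:50 AM–3:26 PM = 9 h 36 min; less 10 min break → 9 h 26 min
Total: 8 h 10 min + 7 h 38 min + 9 h 26 min = 25 h 14 min.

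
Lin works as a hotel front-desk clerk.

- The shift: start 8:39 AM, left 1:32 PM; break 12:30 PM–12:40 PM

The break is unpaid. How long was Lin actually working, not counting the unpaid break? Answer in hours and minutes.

4 h 43 min

The shift: 8:39 AM–1:32 PM = 4 h 53 min; less 10 min break → 4 h 43 min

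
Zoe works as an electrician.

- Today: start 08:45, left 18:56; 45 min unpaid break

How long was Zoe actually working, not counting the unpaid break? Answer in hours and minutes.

Today: 08:45–18:56 = 10 h 11 min; less 45 min break → 9 h 26 min

9 h 26 min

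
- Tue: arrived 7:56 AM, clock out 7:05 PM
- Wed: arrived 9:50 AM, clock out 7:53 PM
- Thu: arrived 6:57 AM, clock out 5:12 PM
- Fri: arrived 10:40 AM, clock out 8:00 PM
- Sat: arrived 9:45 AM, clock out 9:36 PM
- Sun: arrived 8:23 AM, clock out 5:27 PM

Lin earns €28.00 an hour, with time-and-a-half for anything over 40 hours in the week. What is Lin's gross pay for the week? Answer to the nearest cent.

Tue: 7:56 AM–7:05 PM = 11 h 9 min
Wed: 9:50 AM–7:53 PM = 10 h 3 min
Thu: 6:57 AM–5:12 PM = 10 h 15 min
Fri: 10:40 AM–8:00 PM = 9 h 20 min
Sat: 9:45 AM–9:36 PM = 11 h 51 min
Sun: 8:23 AM–5:27 PM = 9 h 4 min
Total worked: 61 h 42 min = 3702 min.
Regular 40 h 0 min = 2400 min at €28.00/h; overtime 21 h 42 min = 1302 min at €42.00/h.
Pay = (2400 × €28.00 + 1302 × €42.00) ÷ 60 = €2031.40.

€2031.40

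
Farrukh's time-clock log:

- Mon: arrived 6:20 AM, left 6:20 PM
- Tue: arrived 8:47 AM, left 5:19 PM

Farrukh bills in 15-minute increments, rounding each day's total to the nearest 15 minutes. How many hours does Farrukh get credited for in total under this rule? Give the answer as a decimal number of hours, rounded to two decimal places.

20.50 hours

Mon: 6:20 AM–6:20 PM = 12 h 0 min → rounds to 12 h 0 min
Tue: 8:47 AM–5:19 PM = 8 h 32 min → rounds to 8 h 30 min
Total credited: 20 h 30 min.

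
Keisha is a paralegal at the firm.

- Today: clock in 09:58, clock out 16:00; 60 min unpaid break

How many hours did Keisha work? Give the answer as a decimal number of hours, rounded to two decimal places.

Today: 09:58–16:00 = 6 h 2 min; less 60 min break → 5 h 2 min

5.03 hours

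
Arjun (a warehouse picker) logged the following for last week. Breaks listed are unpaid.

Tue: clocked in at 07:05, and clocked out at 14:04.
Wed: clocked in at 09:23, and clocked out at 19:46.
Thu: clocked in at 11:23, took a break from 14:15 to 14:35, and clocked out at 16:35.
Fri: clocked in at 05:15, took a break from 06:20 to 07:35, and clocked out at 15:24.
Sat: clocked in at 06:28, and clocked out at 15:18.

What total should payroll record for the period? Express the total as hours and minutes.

Tue: 07:05–14:04 = 6 h 59 min
Wed: 09:23–19:46 = 10 h 23 min
Thu: 11:23–16:35 = 5 h 12 min; less 20 min break → 4 h 52 min
Fri: 05:15–15:24 = 10 h 9 min; less 75 min break → 8 h 54 min
Sat: 06:28–15:18 = 8 h 50 min
Total: 6 h 59 min + 10 h 23 min + 4 h 52 min + 8 h 54 min + 8 h 50 min = 39 h 58 min.

39 h 58 min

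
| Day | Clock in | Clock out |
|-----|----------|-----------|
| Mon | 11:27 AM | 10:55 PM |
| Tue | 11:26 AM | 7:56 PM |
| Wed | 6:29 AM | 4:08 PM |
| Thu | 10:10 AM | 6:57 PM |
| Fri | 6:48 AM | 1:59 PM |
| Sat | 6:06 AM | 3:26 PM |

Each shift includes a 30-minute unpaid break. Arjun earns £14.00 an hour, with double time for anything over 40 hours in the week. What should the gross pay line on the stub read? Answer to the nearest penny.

£893.67

Mon: 11:27 AM–10:55 PM = 11 h 28 min; less 30 min break → 10 h 58 min
Tue: 11:26 AM–7:56 PM = 8 h 30 min; less 30 min break → 8 h 0 min
Wed: 6:29 AM–4:08 PM = 9 h 39 min; less 30 min break → 9 h 9 min
Thu: 10:10 AM–6:57 PM = 8 h 47 min; less 30 min break → 8 h 17 min
Fri: 6:48 AM–1:59 PM = 7 h 11 min; less 30 min break → 6 h 41 min
Sat: 6:06 AM–3:26 PM = 9 h 20 min; less 30 min break → 8 h 50 min
Total worked: 51 h 55 min = 3115 min.
Regular 40 h 0 min = 2400 min at £14.00/h; overtime 11 h 55 min = 715 min at £28.00/h.
Pay = (2400 × £14.00 + 715 × £28.00) ÷ 60 = £893.67.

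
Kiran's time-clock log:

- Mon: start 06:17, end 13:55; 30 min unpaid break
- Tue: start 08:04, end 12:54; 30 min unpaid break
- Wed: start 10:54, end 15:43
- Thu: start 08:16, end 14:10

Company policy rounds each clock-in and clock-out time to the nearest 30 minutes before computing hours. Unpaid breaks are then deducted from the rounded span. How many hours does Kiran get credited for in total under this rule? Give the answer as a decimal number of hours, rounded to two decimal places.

21.50 hours

Mon: in 06:17→06:30, out 13:55→14:00; 7 h 30 min − 30 min = 7 h 0 min
Tue: in 08:04→08:00, out 12:54→13:00; 5 h 0 min − 30 min = 4 h 30 min
Wed: in 10:54→11:00, out 15:43→15:30; 4 h 30 min
Thu: in 08:16→08:30, out 14:10→14:00; 5 h 30 min
Total credited: 21 h 30 min.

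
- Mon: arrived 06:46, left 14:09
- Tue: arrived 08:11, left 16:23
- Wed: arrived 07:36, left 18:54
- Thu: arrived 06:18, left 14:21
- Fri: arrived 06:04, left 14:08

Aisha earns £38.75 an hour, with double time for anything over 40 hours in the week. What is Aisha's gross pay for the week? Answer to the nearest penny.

Mon: 06:46–14:09 = 7 h 23 min
Tue: 08:11–16:23 = 8 h 12 min
Wed: 07:36–18:54 = 11 h 18 min
Thu: 06:18–14:21 = 8 h 3 min
Fri: 06:04–14:08 = 8 h 4 min
Total worked: 43 h 0 min = 2580 min.
Regular 40 h 0 min = 2400 min at £38.75/h; overtime 3 h 0 min = 180 min at £77.50/h.
Pay = (2400 × £38.75 + 180 × £77.50) ÷ 60 = £1782.50.

£1782.50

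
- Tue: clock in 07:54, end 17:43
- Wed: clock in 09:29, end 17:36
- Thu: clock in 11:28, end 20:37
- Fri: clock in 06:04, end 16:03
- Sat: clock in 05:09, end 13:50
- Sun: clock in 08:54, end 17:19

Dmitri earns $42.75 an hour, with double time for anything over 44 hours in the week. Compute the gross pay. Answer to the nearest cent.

Tue: 07:54–17:43 = 9 h 49 min
Wed: 09:29–17:36 = 8 h 7 min
Thu: 11:28–20:37 = 9 h 9 min
Fri: 06:04–16:03 = 9 h 59 min
Sat: 05:09–13:50 = 8 h 41 min
Sun: 08:54–17:19 = 8 h 25 min
Total worked: 54 h 10 min = 3250 min.
Regular 44 h 0 min = 2640 min at $42.75/h; overtime 10 h 10 min = 610 min at $85.50/h.
Pay = (2640 × $42.75 + 610 × $85.50) ÷ 60 = $2750.25.

$2750.25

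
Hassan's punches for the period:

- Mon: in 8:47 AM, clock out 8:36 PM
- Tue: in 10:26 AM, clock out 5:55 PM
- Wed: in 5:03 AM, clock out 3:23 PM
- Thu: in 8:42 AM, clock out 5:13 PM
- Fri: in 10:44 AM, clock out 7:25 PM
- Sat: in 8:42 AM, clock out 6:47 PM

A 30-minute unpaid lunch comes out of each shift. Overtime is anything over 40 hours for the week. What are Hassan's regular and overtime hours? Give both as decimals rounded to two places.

Regular 40.00 hours, overtime 13.92 hours

Mon: 8:47 AM–8:36 PM = 11 h 49 min; less 30 min break → 11 h 19 min
Tue: 10:26 AM–5:55 PM = 7 h 29 min; less 30 min break → 6 h 59 min
Wed: 5:03 AM–3:23 PM = 10 h 20 min; less 30 min break → 9 h 50 min
Thu: 8:42 AM–5:13 PM = 8 h 31 min; less 30 min break → 8 h 1 min
Fri: 10:44 AM–7:25 PM = 8 h 41 min; less 30 min break → 8 h 11 min
Sat: 8:42 AM–6:47 PM = 10 h 5 min; less 30 min break → 9 h 35 min
Total worked: 53 h 55 min = 53.92 h.
Threshold 40 h → overtime 13 h 55 min, regular 40 h 0 min.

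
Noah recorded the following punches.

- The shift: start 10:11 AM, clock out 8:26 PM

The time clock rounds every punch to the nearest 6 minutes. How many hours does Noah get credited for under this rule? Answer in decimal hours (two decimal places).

10.20 hours

The shift: in 10:11 AM→10:12 AM, out 8:26 PM→8:24 PM; 10 h 12 min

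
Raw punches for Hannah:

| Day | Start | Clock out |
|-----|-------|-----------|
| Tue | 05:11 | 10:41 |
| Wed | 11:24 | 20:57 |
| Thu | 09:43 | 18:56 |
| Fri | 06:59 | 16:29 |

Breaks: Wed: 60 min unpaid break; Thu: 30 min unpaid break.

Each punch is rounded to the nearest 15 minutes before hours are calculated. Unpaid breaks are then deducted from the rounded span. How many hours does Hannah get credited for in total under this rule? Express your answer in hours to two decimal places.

Tue: in 05:11→05:15, out 10:41→10:45; 5 h 30 min
Wed: in 11:24→11:30, out 20:57→21:00; 9 h 30 min − 60 min = 8 h 30 min
Thu: in 09:43→09:45, out 18:56→19:00; 9 h 15 min − 30 min = 8 h 45 min
Fri: in 06:59→07:00, out 16:29→16:30; 9 h 30 min
Total credited: 32 h 15 min.

32.25 hours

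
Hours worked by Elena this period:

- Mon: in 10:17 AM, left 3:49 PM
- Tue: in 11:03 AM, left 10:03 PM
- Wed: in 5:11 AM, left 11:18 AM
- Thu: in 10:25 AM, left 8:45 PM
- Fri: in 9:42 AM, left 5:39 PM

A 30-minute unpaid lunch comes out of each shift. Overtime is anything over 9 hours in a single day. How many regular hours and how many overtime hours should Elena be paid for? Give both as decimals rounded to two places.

Regular 36.10 hours, overtime 2.33 hours

Mon: 10:17 AM–3:49 PM = 5 h 32 min; less 30 min break → 5 h 2 min
Tue: 11:03 AM–10:03 PM = 11 h 0 min; less 30 min break → 10 h 30 min
Wed: 5:11 AM–11:18 AM = 6 h 7 min; less 30 min break → 5 h 37 min
Thu: 10:25 AM–8:45 PM = 10 h 20 min; less 30 min break → 9 h 50 min
Fri: 9:42 AM–5:39 PM = 7 h 57 min; less 30 min break → 7 h 27 min
Mon reg 5 h 2 min / OT 0 h 0 min; Tue reg 9 h 0 min / OT 1 h 30 min; Wed reg 5 h 37 min / OT 0 h 0 min; Thu reg 9 h 0 min / OT 0 h 50 min; Fri reg 7 h 27 min / OT 0 h 0 min.
Totals: regular 36 h 6 min, overtime 2 h 20 min.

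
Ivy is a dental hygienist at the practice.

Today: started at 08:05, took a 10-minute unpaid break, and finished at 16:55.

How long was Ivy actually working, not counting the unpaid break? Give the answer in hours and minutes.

8 h 40 min

Today: 08:05–16:55 = 8 h 50 min; less 10 min break → 8 h 40 min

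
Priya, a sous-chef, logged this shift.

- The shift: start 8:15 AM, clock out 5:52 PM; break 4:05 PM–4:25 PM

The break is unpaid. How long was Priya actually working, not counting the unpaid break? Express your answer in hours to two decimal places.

9.28 hours

The shift: 8:15 AM–5:52 PM = 9 h 37 min; less 20 min break → 9 h 17 min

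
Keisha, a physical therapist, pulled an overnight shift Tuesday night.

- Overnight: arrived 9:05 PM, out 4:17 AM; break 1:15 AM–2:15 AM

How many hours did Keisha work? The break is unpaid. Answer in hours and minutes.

6 h 12 min

Overnight: 9:05 PM → midnight = 2 h 55 min; midnight → 4:17 AM = 4 h 17 min; span 7 h 12 min; less 60 min break → 6 h 12 min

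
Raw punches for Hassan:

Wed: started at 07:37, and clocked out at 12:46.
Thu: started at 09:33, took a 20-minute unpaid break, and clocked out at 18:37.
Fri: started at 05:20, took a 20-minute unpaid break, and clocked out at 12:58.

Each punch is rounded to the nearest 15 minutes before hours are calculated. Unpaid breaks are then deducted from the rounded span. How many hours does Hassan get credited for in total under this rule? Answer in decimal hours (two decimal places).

21.33 hours

Wed: in 07:37→07:30, out 12:46→12:45; 5 h 15 min
Thu: in 09:33→09:30, out 18:37→18:30; 9 h 0 min − 20 min = 8 h 40 min
Fri: in 05:20→05:15, out 12:58→13:00; 7 h 45 min − 20 min = 7 h 25 min
Total credited: 21 h 20 min.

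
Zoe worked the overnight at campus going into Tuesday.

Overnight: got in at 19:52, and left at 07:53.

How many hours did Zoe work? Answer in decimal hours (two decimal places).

Overnight: 19:52 → midnight = 4 h 8 min; midnight → 07:53 = 7 h 53 min; span 12 h 1 min

12.02 hours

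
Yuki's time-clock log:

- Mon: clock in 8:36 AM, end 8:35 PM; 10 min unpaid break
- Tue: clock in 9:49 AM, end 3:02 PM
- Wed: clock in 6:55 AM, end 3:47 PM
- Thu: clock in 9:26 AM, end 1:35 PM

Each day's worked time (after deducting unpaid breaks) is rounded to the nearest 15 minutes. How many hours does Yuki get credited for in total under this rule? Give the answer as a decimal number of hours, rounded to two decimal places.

30.00 hours

Mon: 8:36 AM–8:35 PM = 11 h 59 min − 10 min = 11 h 49 min → rounds to 11 h 45 min
Tue: 9:49 AM–3:02 PM = 5 h 13 min → rounds to 5 h 15 min
Wed: 6:55 AM–3:47 PM = 8 h 52 min → rounds to 8 h 45 min
Thu: 9:26 AM–1:35 PM = 4 h 9 min → rounds to 4 h 15 min
Total credited: 30 h 0 min.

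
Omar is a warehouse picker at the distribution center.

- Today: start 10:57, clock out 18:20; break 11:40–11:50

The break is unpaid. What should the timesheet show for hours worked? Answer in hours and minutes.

Today: 10:57–18:20 = 7 h 23 min; less 10 min break → 7 h 13 min

7 h 13 min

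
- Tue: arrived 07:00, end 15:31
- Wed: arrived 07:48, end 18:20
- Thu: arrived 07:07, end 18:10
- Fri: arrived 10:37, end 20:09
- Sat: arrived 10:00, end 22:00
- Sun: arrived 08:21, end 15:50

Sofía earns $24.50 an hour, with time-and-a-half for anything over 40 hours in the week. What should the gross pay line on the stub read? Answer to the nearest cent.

Tue: 07:00–15:31 = 8 h 31 min
Wed: 07:48–18:20 = 10 h 32 min
Thu: 07:07–18:10 = 11 h 3 min
Fri: 10:37–20:09 = 9 h 32 min
Sat: 10:00–22:00 = 12 h 0 min
Sun: 08:21–15:50 = 7 h 29 min
Total worked: 59 h 7 min = 3547 min.
Regular 40 h 0 min = 2400 min at $24.50/h; overtime 19 h 7 min = 1147 min at $36.75/h.
Pay = (2400 × $24.50 + 1147 × $36.75) ÷ 60 = $1682.54.

$1682.54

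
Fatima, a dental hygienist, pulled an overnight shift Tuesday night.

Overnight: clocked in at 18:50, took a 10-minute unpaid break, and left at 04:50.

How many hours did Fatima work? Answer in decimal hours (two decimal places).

Overnight: 18:50 → midnight = 5 h 10 min; midnight → 04:50 = 4 h 50 min; span 10 h 0 min; less 10 min break → 9 h 50 min

9.83 hours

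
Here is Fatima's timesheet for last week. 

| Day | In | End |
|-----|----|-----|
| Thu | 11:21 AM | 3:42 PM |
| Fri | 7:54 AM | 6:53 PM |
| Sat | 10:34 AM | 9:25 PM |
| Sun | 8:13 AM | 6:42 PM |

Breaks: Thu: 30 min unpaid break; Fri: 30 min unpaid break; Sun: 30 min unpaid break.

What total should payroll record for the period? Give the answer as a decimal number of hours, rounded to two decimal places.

35.17 hours

Thu: 11:21 AM–3:42 PM = 4 h 21 min; less 30 min break → 3 h 51 min
Fri: 7:54 AM–6:53 PM = 10 h 59 min; less 30 min break → 10 h 29 min
Sat: 10:34 AM–9:25 PM = 10 h 51 min
Sun: 8:13 AM–6:42 PM = 10 h 29 min; less 30 min break → 9 h 59 min
Total: 3 h 51 min + 10 h 29 min + 10 h 51 min + 9 h 59 min = 35 h 10 min.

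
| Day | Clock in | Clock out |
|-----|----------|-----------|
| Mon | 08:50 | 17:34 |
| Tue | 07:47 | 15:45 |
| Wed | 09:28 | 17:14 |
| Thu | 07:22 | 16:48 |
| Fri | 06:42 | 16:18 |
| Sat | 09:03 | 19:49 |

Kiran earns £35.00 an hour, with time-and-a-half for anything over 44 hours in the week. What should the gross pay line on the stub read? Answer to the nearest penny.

Mon: 08:50–17:34 = 8 h 44 min
Tue: 07:47–15:45 = 7 h 58 min
Wed: 09:28–17:14 = 7 h 46 min
Thu: 07:22–16:48 = 9 h 26 min
Fri: 06:42–16:18 = 9 h 36 min
Sat: 09:03–19:49 = 10 h 46 min
Total worked: 54 h 16 min = 3256 min.
Regular 44 h 0 min = 2640 min at £35.00/h; overtime 10 h 16 min = 616 min at £52.50/h.
Pay = (2640 × £35.00 + 616 × £52.50) ÷ 60 = £2079.00.

£2079.00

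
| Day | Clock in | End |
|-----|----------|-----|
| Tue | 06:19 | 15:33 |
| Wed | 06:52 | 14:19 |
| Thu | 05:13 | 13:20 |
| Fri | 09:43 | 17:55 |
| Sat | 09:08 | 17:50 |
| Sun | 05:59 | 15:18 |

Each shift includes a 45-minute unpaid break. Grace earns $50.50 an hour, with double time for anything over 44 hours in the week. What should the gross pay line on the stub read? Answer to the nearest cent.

Tue: 06:19–15:33 = 9 h 14 min; less 45 min break → 8 h 29 min
Wed: 06:52–14:19 = 7 h 27 min; less 45 min break → 6 h 42 min
Thu: 05:13–13:20 = 8 h 7 min; less 45 min break → 7 h 22 min
Fri: 09:43–17:55 = 8 h 12 min; less 45 min break → 7 h 27 min
Sat: 09:08–17:50 = 8 h 42 min; less 45 min break → 7 h 57 min
Sun: 05:59–15:18 = 9 h 19 min; less 45 min break → 8 h 34 min
Total worked: 46 h 31 min = 2791 min.
Regular 44 h 0 min = 2640 min at $50.50/h; overtime 2 h 31 min = 151 min at $101.00/h.
Pay = (2640 × $50.50 + 151 × $101.00) ÷ 60 = $2476.18.

$2476.18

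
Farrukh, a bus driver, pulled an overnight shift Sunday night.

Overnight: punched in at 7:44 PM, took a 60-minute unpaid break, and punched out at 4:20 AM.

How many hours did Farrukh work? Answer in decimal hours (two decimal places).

7.60 hours

Overnight: 7:44 PM → midnight = 4 h 16 min; midnight → 4:20 AM = 4 h 20 min; span 8 h 36 min; less 60 min break → 7 h 36 min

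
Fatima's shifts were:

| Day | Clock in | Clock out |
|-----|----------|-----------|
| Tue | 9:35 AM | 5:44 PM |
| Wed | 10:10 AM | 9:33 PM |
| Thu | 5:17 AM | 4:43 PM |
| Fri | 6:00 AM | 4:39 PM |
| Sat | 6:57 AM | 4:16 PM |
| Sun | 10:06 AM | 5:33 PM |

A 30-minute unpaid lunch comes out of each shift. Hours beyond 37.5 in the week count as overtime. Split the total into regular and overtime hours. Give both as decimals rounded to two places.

Tue: 9:35 AM–5:44 PM = 8 h 9 min; less 30 min break → 7 h 39 min
Wed: 10:10 AM–9:33 PM = 11 h 23 min; less 30 min break → 10 h 53 min
Thu: 5:17 AM–4:43 PM = 11 h 26 min; less 30 min break → 10 h 56 min
Fri: 6:00 AM–4:39 PM = 10 h 39 min; less 30 min break → 10 h 9 min
Sat: 6:57 AM–4:16 PM = 9 h 19 min; less 30 min break → 8 h 49 min
Sun: 10:06 AM–5:33 PM = 7 h 27 min; less 30 min break → 6 h 57 min
Total worked: 55 h 23 min = 55.38 h.
Threshold 37.5 h → overtime 17 h 53 min, regular 37 h 30 min.

Regular 37.50 hours, overtime 17.88 hours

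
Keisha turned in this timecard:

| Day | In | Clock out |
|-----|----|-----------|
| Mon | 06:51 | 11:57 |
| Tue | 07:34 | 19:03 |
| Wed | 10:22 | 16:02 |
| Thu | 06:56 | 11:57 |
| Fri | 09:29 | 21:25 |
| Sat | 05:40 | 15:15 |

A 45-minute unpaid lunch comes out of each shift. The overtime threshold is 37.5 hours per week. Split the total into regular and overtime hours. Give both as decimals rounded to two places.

Regular 37.50 hours, overtime 6.78 hours

Mon: 06:51–11:57 = 5 h 6 min; less 45 min break → 4 h 21 min
Tue: 07:34–19:03 = 11 h 29 min; less 45 min break → 10 h 44 min
Wed: 10:22–16:02 = 5 h 40 min; less 45 min break → 4 h 55 min
Thu: 06:56–11:57 = 5 h 1 min; less 45 min break → 4 h 16 min
Fri: 09:29–21:25 = 11 h 56 min; less 45 min break → 11 h 11 min
Sat: 05:40–15:15 = 9 h 35 min; less 45 min break → 8 h 50 min
Total worked: 44 h 17 min = 44.28 h.
Threshold 37.5 h → overtime 6 h 47 min, regular 37 h 30 min.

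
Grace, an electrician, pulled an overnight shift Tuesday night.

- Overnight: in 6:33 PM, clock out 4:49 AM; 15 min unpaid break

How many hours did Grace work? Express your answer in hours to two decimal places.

Overnight: 6:33 PM → midnight = 5 h 27 min; midnight → 4:49 AM = 4 h 49 min; span 10 h 16 min; less 15 min break → 10 h 1 min

10.02 hours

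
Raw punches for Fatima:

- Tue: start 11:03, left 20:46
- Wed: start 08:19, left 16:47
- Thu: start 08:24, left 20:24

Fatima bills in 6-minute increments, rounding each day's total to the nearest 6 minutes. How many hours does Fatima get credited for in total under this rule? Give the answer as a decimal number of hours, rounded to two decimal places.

Tue: 11:03–20:46 = 9 h 43 min → rounds to 9 h 42 min
Wed: 08:19–16:47 = 8 h 28 min → rounds to 8 h 30 min
Thu: 08:24–20:24 = 12 h 0 min → rounds to 12 h 0 min
Total credited: 30 h 12 min.

30.20 hours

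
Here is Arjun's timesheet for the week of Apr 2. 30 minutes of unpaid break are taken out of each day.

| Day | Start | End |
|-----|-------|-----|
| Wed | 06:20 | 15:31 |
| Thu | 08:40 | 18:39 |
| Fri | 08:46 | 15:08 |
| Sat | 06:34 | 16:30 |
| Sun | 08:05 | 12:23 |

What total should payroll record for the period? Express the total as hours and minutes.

37 h 16 min

Wed: 06:20–15:31 = 9 h 11 min; less 30 min break → 8 h 41 min
Thu: 08:40–18:39 = 9 h 59 min; less 30 min break → 9 h 29 min
Fri: 08:46–15:08 = 6 h 22 min; less 30 min break → 5 h 52 min
Sat: 06:34–16:30 = 9 h 56 min; less 30 min break → 9 h 26 min
Sun: 08:05–12:23 = 4 h 18 min; less 30 min break → 3 h 48 min
Total: 8 h 41 min + 9 h 29 min + 5 h 52 min + 9 h 26 min + 3 h 48 min = 37 h 16 min.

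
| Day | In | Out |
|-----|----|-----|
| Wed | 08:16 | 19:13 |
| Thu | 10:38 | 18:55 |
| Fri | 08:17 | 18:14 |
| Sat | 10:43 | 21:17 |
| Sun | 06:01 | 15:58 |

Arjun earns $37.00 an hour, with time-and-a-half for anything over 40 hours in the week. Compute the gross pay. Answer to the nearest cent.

Wed: 08:16–19:13 = 10 h 57 min
Thu: 10:38–18:55 = 8 h 17 min
Fri: 08:17–18:14 = 9 h 57 min
Sat: 10:43–21:17 = 10 h 34 min
Sun: 06:01–15:58 = 9 h 57 min
Total worked: 49 h 42 min = 2982 min.
Regular 40 h 0 min = 2400 min at $37.00/h; overtime 9 h 42 min = 582 min at $55.50/h.
Pay = (2400 × $37.00 + 582 × $55.50) ÷ 60 = $2018.35.

$2018.35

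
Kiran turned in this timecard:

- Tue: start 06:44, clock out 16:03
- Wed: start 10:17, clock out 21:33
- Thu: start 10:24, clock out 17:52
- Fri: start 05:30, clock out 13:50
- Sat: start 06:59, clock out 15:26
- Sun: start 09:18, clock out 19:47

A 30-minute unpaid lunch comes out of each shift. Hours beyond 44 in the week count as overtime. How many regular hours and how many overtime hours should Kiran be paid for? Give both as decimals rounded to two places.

Regular 44.00 hours, overtime 8.32 hours

Tue: 06:44–16:03 = 9 h 19 min; less 30 min break → 8 h 49 min
Wed: 10:17–21:33 = 11 h 16 min; less 30 min break → 10 h 46 min
Thu: 10:24–17:52 = 7 h 28 min; less 30 min break → 6 h 58 min
Fri: 05:30–13:50 = 8 h 20 min; less 30 min break → 7 h 50 min
Sat: 06:59–15:26 = 8 h 27 min; less 30 min break → 7 h 57 min
Sun: 09:18–19:47 = 10 h 29 min; less 30 min break → 9 h 59 min
Total worked: 52 h 19 min = 52.32 h.
Threshold 44 h → overtime 8 h 19 min, regular 44 h 0 min.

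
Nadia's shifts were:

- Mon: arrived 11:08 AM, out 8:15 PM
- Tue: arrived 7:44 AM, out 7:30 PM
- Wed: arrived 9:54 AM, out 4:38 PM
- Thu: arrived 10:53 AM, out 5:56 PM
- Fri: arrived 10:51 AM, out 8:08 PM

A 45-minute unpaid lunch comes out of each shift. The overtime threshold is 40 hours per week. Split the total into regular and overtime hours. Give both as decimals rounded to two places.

Mon: 11:08 AM–8:15 PM = 9 h 7 min; less 45 min break → 8 h 22 min
Tue: 7:44 AM–7:30 PM = 11 h 46 min; less 45 min break → 11 h 1 min
Wed: 9:54 AM–4:38 PM = 6 h 44 min; less 45 min break → 5 h 59 min
Thu: 10:53 AM–5:56 PM = 7 h 3 min; less 45 min break → 6 h 18 min
Fri: 10:51 AM–8:08 PM = 9 h 17 min; less 45 min break → 8 h 32 min
Total worked: 40 h 12 min = 40.20 h.
Threshold 40 h → overtime 0 h 12 min, regular 40 h 0 min.

Regular 40.00 hours, overtime 0.20 hours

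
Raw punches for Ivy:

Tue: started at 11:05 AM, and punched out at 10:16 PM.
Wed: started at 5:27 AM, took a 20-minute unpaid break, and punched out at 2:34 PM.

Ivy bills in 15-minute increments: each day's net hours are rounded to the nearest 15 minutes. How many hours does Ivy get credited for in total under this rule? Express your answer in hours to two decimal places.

20.00 hours

Tue: 11:05 AM–10:16 PM = 11 h 11 min → rounds to 11 h 15 min
Wed: 5:27 AM–2:34 PM = 9 h 7 min − 20 min = 8 h 47 min → rounds to 8 h 45 min
Total credited: 20 h 0 min.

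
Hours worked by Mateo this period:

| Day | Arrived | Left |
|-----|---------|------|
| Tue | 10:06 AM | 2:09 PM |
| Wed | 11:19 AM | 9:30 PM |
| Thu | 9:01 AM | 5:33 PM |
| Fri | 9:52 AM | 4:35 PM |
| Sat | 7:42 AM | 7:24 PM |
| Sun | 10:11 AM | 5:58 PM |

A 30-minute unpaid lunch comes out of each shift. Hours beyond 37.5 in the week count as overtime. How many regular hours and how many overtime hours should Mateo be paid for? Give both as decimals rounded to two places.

Regular 37.50 hours, overtime 8.47 hours

Tue: 10:06 AM–2:09 PM = 4 h 3 min; less 30 min break → 3 h 33 min
Wed: 11:19 AM–9:30 PM = 10 h 11 min; less 30 min break → 9 h 41 min
Thu: 9:01 AM–5:33 PM = 8 h 32 min; less 30 min break → 8 h 2 min
Fri: 9:52 AM–4:35 PM = 6 h 43 min; less 30 min break → 6 h 13 min
Sat: 7:42 AM–7:24 PM = 11 h 42 min; less 30 min break → 11 h 12 min
Sun: 10:11 AM–5:58 PM = 7 h 47 min; less 30 min break → 7 h 17 min
Total worked: 45 h 58 min = 45.97 h.
Threshold 37.5 h → overtime 8 h 28 min, regular 37 h 30 min.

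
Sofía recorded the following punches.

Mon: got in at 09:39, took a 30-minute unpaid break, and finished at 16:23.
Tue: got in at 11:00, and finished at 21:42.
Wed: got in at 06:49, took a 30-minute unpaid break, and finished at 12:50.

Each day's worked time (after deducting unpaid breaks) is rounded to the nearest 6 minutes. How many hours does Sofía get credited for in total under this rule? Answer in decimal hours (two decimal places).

Mon: 09:39–16:23 = 6 h 44 min − 30 min = 6 h 14 min → rounds to 6 h 12 min
Tue: 11:00–21:42 = 10 h 42 min → rounds to 10 h 42 min
Wed: 06:49–12:50 = 6 h 1 min − 30 min = 5 h 31 min → rounds to 5 h 30 min
Total credited: 22 h 24 min.

22.40 hours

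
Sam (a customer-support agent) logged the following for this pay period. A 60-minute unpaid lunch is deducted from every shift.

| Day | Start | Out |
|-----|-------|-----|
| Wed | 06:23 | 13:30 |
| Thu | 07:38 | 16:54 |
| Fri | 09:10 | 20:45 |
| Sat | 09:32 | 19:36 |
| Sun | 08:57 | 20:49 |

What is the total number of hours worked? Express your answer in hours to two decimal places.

Wed: 06:23–13:30 = 7 h 7 min; less 60 min break → 6 h 7 min
Thu: 07:38–16:54 = 9 h 16 min; less 60 min break → 8 h 16 min
Fri: 09:10–20:45 = 11 h 35 min; less 60 min break → 10 h 35 min
Sat: 09:32–19:36 = 10 h 4 min; less 60 min break → 9 h 4 min
Sun: 08:57–20:49 = 11 h 52 min; less 60 min break → 10 h 52 min
Total: 6 h 7 min + 8 h 16 min + 10 h 35 min + 9 h 4 min + 10 h 52 min = 44 h 54 min.

44.90 hours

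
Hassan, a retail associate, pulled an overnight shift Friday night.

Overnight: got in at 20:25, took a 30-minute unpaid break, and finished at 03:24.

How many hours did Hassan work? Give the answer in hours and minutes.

Overnight: 20:25 → midnight = 3 h 35 min; midnight → 03:24 = 3 h 24 min; span 6 h 59 min; less 30 min break → 6 h 29 min

6 h 29 min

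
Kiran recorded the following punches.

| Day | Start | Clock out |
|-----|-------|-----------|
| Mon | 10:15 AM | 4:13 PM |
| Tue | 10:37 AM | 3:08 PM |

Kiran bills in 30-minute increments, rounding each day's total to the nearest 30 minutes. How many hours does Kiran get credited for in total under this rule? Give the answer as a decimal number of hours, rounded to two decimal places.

10.50 hours

Mon: 10:15 AM–4:13 PM = 5 h 58 min → rounds to 6 h 0 min
Tue: 10:37 AM–3:08 PM = 4 h 31 min → rounds to 4 h 30 min
Total credited: 10 h 30 min.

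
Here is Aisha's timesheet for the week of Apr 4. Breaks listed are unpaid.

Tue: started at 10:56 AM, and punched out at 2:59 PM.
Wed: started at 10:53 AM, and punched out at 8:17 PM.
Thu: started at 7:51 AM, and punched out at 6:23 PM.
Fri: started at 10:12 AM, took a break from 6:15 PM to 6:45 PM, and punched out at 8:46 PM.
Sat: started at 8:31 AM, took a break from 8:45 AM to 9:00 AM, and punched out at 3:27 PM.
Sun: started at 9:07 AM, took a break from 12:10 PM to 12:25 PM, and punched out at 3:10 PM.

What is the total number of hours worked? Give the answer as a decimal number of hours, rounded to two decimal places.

Tue: 10:56 AM–2:59 PM = 4 h 3 min
Wed: 10:53 AM–8:17 PM = 9 h 24 min
Thu: 7:51 AM–6:23 PM = 10 h 32 min
Fri: 10:12 AM–8:46 PM = 10 h 34 min; less 30 min break → 10 h 4 min
Sat: 8:31 AM–3:27 PM = 6 h 56 min; less 15 min break → 6 h 41 min
Sun: 9:07 AM–3:10 PM = 6 h 3 min; less 15 min break → 5 h 48 min
Total: 4 h 3 min + 9 h 24 min + 10 h 32 min + 10 h 4 min + 6 h 41 min + 5 h 48 min = 46 h 32 min.

46.53 hours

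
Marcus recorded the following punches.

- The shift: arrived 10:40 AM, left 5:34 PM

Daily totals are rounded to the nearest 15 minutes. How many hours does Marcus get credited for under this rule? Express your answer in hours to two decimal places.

The shift: 10:40 AM–5:34 PM = 6 h 54 min → rounds to 7 h 0 min

7.00 hours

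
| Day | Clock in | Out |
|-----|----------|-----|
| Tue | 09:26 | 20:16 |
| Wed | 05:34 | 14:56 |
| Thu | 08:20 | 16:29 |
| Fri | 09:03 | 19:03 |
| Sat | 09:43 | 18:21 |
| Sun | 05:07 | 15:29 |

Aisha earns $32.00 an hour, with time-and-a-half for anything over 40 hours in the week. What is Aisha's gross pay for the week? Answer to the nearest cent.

Tue: 09:26–20:16 = 10 h 50 min
Wed: 05:34–14:56 = 9 h 22 min
Thu: 08:20–16:29 = 8 h 9 min
Fri: 09:03–19:03 = 10 h 0 min
Sat: 09:43–18:21 = 8 h 38 min
Sun: 05:07–15:29 = 10 h 22 min
Total worked: 57 h 21 min = 3441 min.
Regular 40 h 0 min = 2400 min at $32.00/h; overtime 17 h 21 min = 1041 min at $48.00/h.
Pay = (2400 × $32.00 + 1041 × $48.00) ÷ 60 = $2112.80.

$2112.80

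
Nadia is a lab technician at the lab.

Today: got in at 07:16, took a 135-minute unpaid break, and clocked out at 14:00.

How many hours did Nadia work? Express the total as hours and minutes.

4 h 29 min

Today: 07:16–14:00 = 6 h 44 min; less 135 min break → 4 h 29 min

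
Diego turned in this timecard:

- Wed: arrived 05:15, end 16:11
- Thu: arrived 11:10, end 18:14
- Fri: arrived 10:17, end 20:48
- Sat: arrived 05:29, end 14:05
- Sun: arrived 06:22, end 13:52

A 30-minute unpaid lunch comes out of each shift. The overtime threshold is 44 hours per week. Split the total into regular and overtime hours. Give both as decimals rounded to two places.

Regular 42.12 hours, overtime 0.00 hours

Wed: 05:15–16:11 = 10 h 56 min; less 30 min break → 10 h 26 min
Thu: 11:10–18:14 = 7 h 4 min; less 30 min break → 6 h 34 min
Fri: 10:17–20:48 = 10 h 31 min; less 30 min break → 10 h 1 min
Sat: 05:29–14:05 = 8 h 36 min; less 30 min break → 8 h 6 min
Sun: 06:22–13:52 = 7 h 30 min; less 30 min break → 7 h 0 min
Total worked: 42 h 7 min = 42.12 h.
Threshold 44 h → overtime 0 h 0 min, regular 42 h 7 min.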